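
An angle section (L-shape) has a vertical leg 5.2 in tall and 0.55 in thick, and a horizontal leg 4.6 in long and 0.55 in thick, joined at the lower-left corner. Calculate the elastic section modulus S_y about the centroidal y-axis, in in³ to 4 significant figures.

Break the section into simple shapes (no overlaps), measuring from the bottom-left corner of the bounding box.
Vertical leg: 0.55 × 5.2, A = 2.86 in², x = 0.275 in, Ī = 0.0720958 in⁴.
Horizontal leg (remainder): 4.05 × 0.55, A = 2.2275 in², x = 2.575 in, Ī = 3.04471 in⁴.
Centroid: x̄ = ΣA·x / ΣA = 1.28203 in.
Transfer each piece to the centroidal y-axis using Ī + A·d² with d = x − 1.28203:
  vertical leg: d = -1.00703 in → contributes +2.97243 in⁴
  horizontal leg (remainder): d = 1.29297 in → contributes +6.7686 in⁴
Total I = 9.74103 in⁴.
Extreme fibre distance c = 3.31797 in; S = I/c = 2.93584 in³.

S_y ≈ 2.936 in³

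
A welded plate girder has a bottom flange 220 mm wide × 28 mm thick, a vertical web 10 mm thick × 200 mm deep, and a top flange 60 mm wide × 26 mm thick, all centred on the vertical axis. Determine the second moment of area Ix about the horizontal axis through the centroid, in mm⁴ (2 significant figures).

Ix ≈ 7.9 × 10⁷ mm⁴

Treat the section as a set of non-overlapping primitives; coordinates are from the bounding-box lower-left.
Bottom plate: 220 × 28, A = 6 160 mm², y = 14 mm, Ī = 402 453 mm⁴.
Web plate: 10 × 200, A = 2 000 mm², y = 128 mm, Ī = 6 666 667 mm⁴.
Top plate: 60 × 26, A = 1 560 mm², y = 241 mm, Ī = 87 880 mm⁴.
Centroid: ȳ = ΣA·y / ΣA = 73.89 mm.
Transfer each piece to the horizontal axis through the centroid using Ī + A·d² with d = y − 73.89:
  bottom plate: d = -59.89 mm → contributes +22 496 396 mm⁴
  web plate: d = 54.11 mm → contributes +12 522 691 mm⁴
  top plate: d = 167.1 mm → contributes +43 652 633 mm⁴
Total I = 78 671 720 mm⁴.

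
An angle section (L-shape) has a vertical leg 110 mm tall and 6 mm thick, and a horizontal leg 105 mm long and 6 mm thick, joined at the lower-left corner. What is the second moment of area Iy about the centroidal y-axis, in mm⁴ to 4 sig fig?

Iy ≈ 1.349 × 10⁶ mm⁴

Break the section into simple shapes (no overlaps), measuring from the bottom-left corner of the bounding box.
Vertical leg: 6 × 110, A = 660 mm², x = 3 mm, Ī = 1 980 mm⁴.
Horizontal leg (remainder): 99 × 6, A = 594 mm², x = 55.5 mm, Ī = 485 150 mm⁴.
Centroid: x̄ = ΣA·x / ΣA = 27.8684 mm.
Transfer each piece to the centroidal y-axis using Ī + A·d² with d = x − 27.8684:
  vertical leg: d = -24.8684 mm → contributes +410 149 mm⁴
  horizontal leg (remainder): d = 27.6316 mm → contributes +938 671 mm⁴
Total I = 1 348 820 mm⁴.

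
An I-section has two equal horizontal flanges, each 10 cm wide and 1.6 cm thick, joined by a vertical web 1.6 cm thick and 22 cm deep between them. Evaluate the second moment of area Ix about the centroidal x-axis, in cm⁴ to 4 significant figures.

Split into non-overlapping primitives; take the origin at the lower-left of the bounding box.
Bottom flange: 10 × 1.6, A = 16 cm², y = 0.8 cm, Ī = 3.41333 cm⁴.
Web: 1.6 × 22, A = 35.2 cm², y = 12.6 cm, Ī = 1419.73 cm⁴.
Top flange: 10 × 1.6, A = 16 cm², y = 24.4 cm, Ī = 3.41333 cm⁴.
By symmetry the centroid is at mid-height, ȳ = 12.6 cm.
Transfer each piece to the centroidal x-axis using Ī + A·d² with d = y − 12.6:
  bottom flange: d = -11.8 cm → contributes +2231.25 cm⁴
  web: d = 0 cm → contributes +1419.73 cm⁴
  top flange: d = 11.8 cm → contributes +2231.25 cm⁴
Total I = 5882.24 cm⁴.

Ix ≈ 5882 cm⁴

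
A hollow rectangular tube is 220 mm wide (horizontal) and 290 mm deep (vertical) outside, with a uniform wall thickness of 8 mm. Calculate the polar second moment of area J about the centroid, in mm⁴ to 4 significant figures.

J ≈ 1.609 × 10⁸ mm⁴

Break the section into simple shapes (no overlaps), measuring from the bottom-left corner of the bounding box.
Outer rectangle: 220 × 290, A = 63 800 mm², y = 145 mm, Ī = 447 131 667 mm⁴.
Inner void (subtracted): 204 × 274, A = 55 896 mm², y = 145 mm, Ī = 349 704 008 mm⁴.
By symmetry the centroid is at mid-height, ȳ = 145 mm.
All pieces are centred on the centroidal x-axis, so I = ΣĪ (holes subtracted) = 97 427 659 mm⁴.
Repeating about the centroidal y-axis gives I_y = 63 479 339 mm⁴.
Polar second moment: J = I_x + I_y = 160 906 997 mm⁴.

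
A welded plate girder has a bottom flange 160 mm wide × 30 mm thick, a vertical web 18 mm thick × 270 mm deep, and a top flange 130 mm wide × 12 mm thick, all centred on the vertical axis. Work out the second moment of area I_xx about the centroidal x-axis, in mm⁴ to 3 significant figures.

I_xx ≈ 1.47 × 10⁸ mm⁴

Treat the section as a set of non-overlapping primitives; coordinates are from the bounding-box lower-left.
Bottom plate: 160 × 30, A = 4 800 mm², y = 15 mm, Ī = 360 000 mm⁴.
Web plate: 18 × 270, A = 4 860 mm², y = 165 mm, Ī = 29 524 500 mm⁴.
Top plate: 130 × 12, A = 1 560 mm², y = 306 mm, Ī = 18 720 mm⁴.
Centroid: ȳ = ΣA·y / ΣA = 120.43 mm.
Transfer each piece to the centroidal x-axis using Ī + A·d² with d = y − 120.43:
  bottom plate: d = -105.43 mm → contributes +53 717 521 mm⁴
  web plate: d = 44.567 mm → contributes +39 177 450 mm⁴
  top plate: d = 185.57 mm → contributes +53 737 404 mm⁴
Total I = 146 632 375 mm⁴.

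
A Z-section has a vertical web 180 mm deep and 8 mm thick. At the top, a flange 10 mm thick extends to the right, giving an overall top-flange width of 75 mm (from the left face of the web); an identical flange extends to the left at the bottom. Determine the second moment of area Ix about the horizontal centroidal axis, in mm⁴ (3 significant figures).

Ix ≈ 1.36 × 10⁷ mm⁴

Break the section into simple shapes (no overlaps), measuring from the bottom-left corner of the bounding box.
Web: 8 × 180, A = 1 440 mm², y = 90 mm, Ī = 3 888 000 mm⁴.
Top flange (beyond web): 67 × 10, A = 670 mm², y = 175 mm, Ī = 5583.3 mm⁴.
Bottom flange (beyond web): 67 × 10, A = 670 mm², y = 5 mm, Ī = 5583.3 mm⁴.
Centroid: ȳ = ΣA·y / ΣA = 90 mm.
Transfer each piece to the horizontal centroidal axis using Ī + A·d² with d = y − 90:
  web: d = 0 mm → contributes +3 888 000 mm⁴
  top flange (beyond web): d = 85 mm → contributes +4 846 333 mm⁴
  bottom flange (beyond web): d = -85 mm → contributes +4 846 333 mm⁴
Total I = 13 580 667 mm⁴.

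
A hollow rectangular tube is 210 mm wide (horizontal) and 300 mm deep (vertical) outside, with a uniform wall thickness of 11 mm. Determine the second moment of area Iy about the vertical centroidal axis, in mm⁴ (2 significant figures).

Iy ≈ 7.8 × 10⁷ mm⁴

Treat the section as a set of non-overlapping primitives; coordinates are from the bounding-box lower-left.
Outer rectangle: 210 × 300, A = 63 000 mm², x = 105 mm, Ī = 231 525 000 mm⁴.
Inner void (subtracted): 188 × 278, A = 52 264 mm², x = 105 mm, Ī = 153 934 901 mm⁴.
By symmetry the centroid is at mid-width, x̄ = 105 mm.
All pieces are centred on the vertical centroidal axis, so I = ΣĪ (holes subtracted) = 77 590 099 mm⁴.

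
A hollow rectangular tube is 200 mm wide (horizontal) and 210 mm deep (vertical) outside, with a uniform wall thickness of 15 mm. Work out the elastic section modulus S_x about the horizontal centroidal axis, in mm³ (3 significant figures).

Decompose the section into non-overlapping parts with the origin at the bottom-left of its bounding rectangle.
Outer rectangle: 200 × 210, A = 42 000 mm², y = 105 mm, Ī = 154 350 000 mm⁴.
Inner void (subtracted): 170 × 180, A = 30 600 mm², y = 105 mm, Ī = 82 620 000 mm⁴.
By symmetry the centroid is at mid-height, ȳ = 105 mm.
All pieces are centred on the horizontal centroidal axis, so I = ΣĪ (holes subtracted) = 71 730 000 mm⁴.
Extreme fibre distance c = 105 mm; S = I/c = 683 143 mm³.

S_x ≈ 6.83 × 10⁵ mm³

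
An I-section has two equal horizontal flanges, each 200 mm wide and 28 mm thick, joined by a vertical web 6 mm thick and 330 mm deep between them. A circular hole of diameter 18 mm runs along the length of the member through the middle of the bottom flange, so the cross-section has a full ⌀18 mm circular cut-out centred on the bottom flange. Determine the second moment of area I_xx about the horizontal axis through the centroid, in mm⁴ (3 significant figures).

I_xx ≈ 3.69 × 10⁸ mm⁴

Decompose the section into non-overlapping parts with the origin at the bottom-left of its bounding rectangle.
Bottom flange: 200 × 28, A = 5 600 mm², y = 14 mm, Ī = 365 867 mm⁴.
Web: 6 × 330, A = 1 980 mm², y = 193 mm, Ī = 17 968 500 mm⁴.
Top flange: 200 × 28, A = 5 600 mm², y = 372 mm, Ī = 365 867 mm⁴.
Hole (subtracted): ⌀18, A = 254.47 mm², y = 14 mm, Ī = 5 153 mm⁴.
Centroid: ȳ = ΣA·y / ΣA = 196.52 mm.
Transfer each piece to the horizontal axis through the centroid using Ī + A·d² with d = y − 196.52:
  bottom flange: d = -182.52 mm → contributes +186 929 986 mm⁴
  web: d = -3.524 mm → contributes +17 993 089 mm⁴
  top flange: d = 175.48 mm → contributes +172 800 038 mm⁴
  hole: d = -182.52 mm → contributes −8 482 793 mm⁴
Total I = 369 240 320 mm⁴.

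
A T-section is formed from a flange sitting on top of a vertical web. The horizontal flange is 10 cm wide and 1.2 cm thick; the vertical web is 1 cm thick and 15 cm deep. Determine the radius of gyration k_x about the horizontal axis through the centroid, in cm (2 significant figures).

k_x ≈ 5.2 cm

Break the section into simple shapes (no overlaps), measuring from the bottom-left corner of the bounding box.
Flange: 10 × 1.2, A = 12 cm², y = 15.6 cm, Ī = 1.44 cm⁴.
Web: 1 × 15, A = 15 cm², y = 7.5 cm, Ī = 281.3 cm⁴.
Centroid: ȳ = ΣA·y / ΣA = 11.1 cm.
Transfer each piece to the horizontal axis through the centroid using Ī + A·d² with d = y − 11.1:
  flange: d = 4.5 cm → contributes +244.4 cm⁴
  web: d = -3.6 cm → contributes +475.7 cm⁴
Total I = 720.1 cm⁴.
Radius of gyration: k = √(I/A) = √(720.1 / 27) = 5.164 cm.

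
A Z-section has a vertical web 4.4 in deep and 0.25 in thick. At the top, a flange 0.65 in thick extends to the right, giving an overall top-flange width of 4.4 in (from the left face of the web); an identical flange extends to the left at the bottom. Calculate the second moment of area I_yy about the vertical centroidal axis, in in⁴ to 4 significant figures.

I_yy ≈ 33.86 in⁴

Decompose the section into non-overlapping parts with the origin at the bottom-left of its bounding rectangle.
Web: 0.25 × 4.4, A = 1.1 in², x = 4.275 in, Ī = 0.00572917 in⁴.
Top flange (beyond web): 4.15 × 0.65, A = 2.6975 in², x = 6.475 in, Ī = 3.87147 in⁴.
Bottom flange (beyond web): 4.15 × 0.65, A = 2.6975 in², x = 2.075 in, Ī = 3.87147 in⁴.
Centroid: x̄ = ΣA·x / ΣA = 4.275 in.
Transfer each piece to the vertical centroidal axis using Ī + A·d² with d = x − 4.275:
  web: d = 0 in → contributes +0.00572917 in⁴
  top flange (beyond web): d = 2.2 in → contributes +16.9274 in⁴
  bottom flange (beyond web): d = -2.2 in → contributes +16.9274 in⁴
Total I = 33.8605 in⁴.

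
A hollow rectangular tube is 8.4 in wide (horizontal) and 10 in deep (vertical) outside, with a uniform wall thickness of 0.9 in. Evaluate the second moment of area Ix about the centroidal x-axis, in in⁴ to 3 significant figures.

Ix ≈ 397 in⁴

Break the section into simple shapes (no overlaps), measuring from the bottom-left corner of the bounding box.
Outer rectangle: 8.4 × 10, A = 84 in², y = 5 in, Ī = 700 in⁴.
Inner void (subtracted): 6.6 × 8.2, A = 54.12 in², y = 5 in, Ī = 303.25 in⁴.
By symmetry the centroid is at mid-height, ȳ = 5 in.
All pieces are centred on the centroidal x-axis, so I = ΣĪ (holes subtracted) = 396.75 in⁴.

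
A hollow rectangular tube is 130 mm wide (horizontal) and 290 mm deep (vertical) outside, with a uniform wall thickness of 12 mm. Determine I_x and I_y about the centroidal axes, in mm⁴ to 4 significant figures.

I_x ≈ 9.796 × 10⁷ mm⁴, I_y ≈ 2.669 × 10⁷ mm⁴

Break the section into simple shapes (no overlaps), measuring from the bottom-left corner of the bounding box.
Outer rectangle: 130 × 290, A = 37 700 mm², y = 145 mm, Ī = 264 214 167 mm⁴.
Inner void (subtracted): 106 × 266, A = 28 196 mm², y = 145 mm, Ī = 166 253 015 mm⁴.
By symmetry the centroid is at mid-height, ȳ = 145 mm.
All pieces are centred on the centroidal x-axis, so I = ΣĪ (holes subtracted) = 97 961 152 mm⁴.
Repeating about the centroidal y-axis gives I_y = 26 693 312 mm⁴.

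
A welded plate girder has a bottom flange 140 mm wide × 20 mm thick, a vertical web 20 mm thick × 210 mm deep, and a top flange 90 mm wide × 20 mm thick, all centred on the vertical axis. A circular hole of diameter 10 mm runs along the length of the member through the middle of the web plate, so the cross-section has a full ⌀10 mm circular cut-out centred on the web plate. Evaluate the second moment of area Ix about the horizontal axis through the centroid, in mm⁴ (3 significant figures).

Break the section into simple shapes (no overlaps), measuring from the bottom-left corner of the bounding box.
Bottom plate: 140 × 20, A = 2 800 mm², y = 10 mm, Ī = 93 333 mm⁴.
Web plate: 20 × 210, A = 4 200 mm², y = 125 mm, Ī = 15 435 000 mm⁴.
Top plate: 90 × 20, A = 1 800 mm², y = 240 mm, Ī = 60 000 mm⁴.
Hole (subtracted): ⌀10, A = 78.54 mm², y = 125 mm, Ī = 490.87 mm⁴.
Centroid: ȳ = ΣA·y / ΣA = 111.81 mm.
Transfer each piece to the horizontal axis through the centroid using Ī + A·d² with d = y − 111.81:
  bottom plate: d = -101.81 mm → contributes +29 118 464 mm⁴
  web plate: d = 13.186 mm → contributes +16 165 242 mm⁴
  top plate: d = 128.19 mm → contributes +29 636 909 mm⁴
  hole: d = 13.186 mm → contributes −14 146 mm⁴
Total I = 74 906 468 mm⁴.

Ix ≈ 7.49 × 10⁷ mm⁴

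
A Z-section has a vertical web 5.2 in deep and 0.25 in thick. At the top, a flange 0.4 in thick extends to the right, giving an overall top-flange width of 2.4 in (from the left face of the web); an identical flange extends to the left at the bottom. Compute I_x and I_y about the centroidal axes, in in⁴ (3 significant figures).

Decompose the section into non-overlapping parts with the origin at the bottom-left of its bounding rectangle.
Web: 0.25 × 5.2, A = 1.3 in², y = 2.6 in, Ī = 2.9293 in⁴.
Top flange (beyond web): 2.15 × 0.4, A = 0.86 in², y = 5 in, Ī = 0.011467 in⁴.
Bottom flange (beyond web): 2.15 × 0.4, A = 0.86 in², y = 0.2 in, Ī = 0.011467 in⁴.
Centroid: ȳ = ΣA·y / ΣA = 2.6 in.
Transfer each piece to the centroidal x-axis using Ī + A·d² with d = y − 2.6:
  web: d = 0 in → contributes +2.9293 in⁴
  top flange (beyond web): d = 2.4 in → contributes +4.9651 in⁴
  bottom flange (beyond web): d = -2.4 in → contributes +4.9651 in⁴
Total I = 12.859 in⁴.
For the y-axis: x̄ = 2.275 in.
Repeating about the centroidal y-axis gives I_y = 3.1461 in⁴.

I_x ≈ 12.9 in⁴, I_y ≈ 3.15 in⁴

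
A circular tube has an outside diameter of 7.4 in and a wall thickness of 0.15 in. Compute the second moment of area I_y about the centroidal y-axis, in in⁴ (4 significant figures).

I_y ≈ 22.46 in⁴

Treat the section as a set of non-overlapping primitives; coordinates are from the bounding-box lower-left.
Outer circle: ⌀7.4, A = 43.0084 in², x = 3.7 in, Ī = 147.196 in⁴.
Bore (subtracted): ⌀7.1, A = 39.5919 in², x = 3.7 in, Ī = 124.739 in⁴.
By symmetry the centroid is at mid-width, x̄ = 3.7 in.
All pieces are centred on the centroidal y-axis, so I = ΣĪ (holes subtracted) = 22.457 in⁴.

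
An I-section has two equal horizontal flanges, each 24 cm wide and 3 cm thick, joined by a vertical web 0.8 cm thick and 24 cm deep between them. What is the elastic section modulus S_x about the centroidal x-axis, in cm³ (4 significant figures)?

Decompose the section into non-overlapping parts with the origin at the bottom-left of its bounding rectangle.
Bottom flange: 24 × 3, A = 72 cm², y = 1.5 cm, Ī = 54 cm⁴.
Web: 0.8 × 24, A = 19.2 cm², y = 15 cm, Ī = 921.6 cm⁴.
Top flange: 24 × 3, A = 72 cm², y = 28.5 cm, Ī = 54 cm⁴.
By symmetry the centroid is at mid-height, ȳ = 15 cm.
Transfer each piece to the centroidal x-axis using Ī + A·d² with d = y − 15:
  bottom flange: d = -13.5 cm → contributes +13 176 cm⁴
  web: d = 0 cm → contributes +921.6 cm⁴
  top flange: d = 13.5 cm → contributes +13 176 cm⁴
Total I = 27273.6 cm⁴.
Extreme fibre distance c = 15 cm; S = I/c = 1818.24 cm³.

S_x ≈ 1818 cm³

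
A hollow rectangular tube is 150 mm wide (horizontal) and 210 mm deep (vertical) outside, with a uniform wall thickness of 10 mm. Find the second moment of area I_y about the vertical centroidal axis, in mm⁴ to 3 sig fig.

Decompose the section into non-overlapping parts with the origin at the bottom-left of its bounding rectangle.
Outer rectangle: 150 × 210, A = 31 500 mm², x = 75 mm, Ī = 59 062 500 mm⁴.
Inner void (subtracted): 130 × 190, A = 24 700 mm², x = 75 mm, Ī = 34 785 833 mm⁴.
By symmetry the centroid is at mid-width, x̄ = 75 mm.
All pieces are centred on the vertical centroidal axis, so I = ΣĪ (holes subtracted) = 24 276 667 mm⁴.

I_y ≈ 2.43 × 10⁷ mm⁴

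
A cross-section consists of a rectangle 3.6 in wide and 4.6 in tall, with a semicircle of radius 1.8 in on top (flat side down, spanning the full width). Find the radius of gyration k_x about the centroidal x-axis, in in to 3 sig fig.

k_x ≈ 1.76 in

Decompose the section into non-overlapping parts with the origin at the bottom-left of its bounding rectangle.
Rectangular body: 3.6 × 4.6, A = 16.56 in², y = 2.3 in, Ī = 29.201 in⁴.
Semicircular cap: semicircle r = 1.8, A = 5.0894 in², y = 5.3639 in, Ī = 1.1522 in⁴.
Centroid: ȳ = ΣA·y / ΣA = 3.0203 in.
Transfer each piece to the centroidal x-axis using Ī + A·d² with d = y − 3.0203:
  rectangular body: d = -0.72028 in → contributes +37.792 in⁴
  semicircular cap: d = 2.3437 in → contributes +29.107 in⁴
Total I = 66.899 in⁴.
Radius of gyration: k = √(I/A) = √(66.899 / 21.649) = 1.7579 in.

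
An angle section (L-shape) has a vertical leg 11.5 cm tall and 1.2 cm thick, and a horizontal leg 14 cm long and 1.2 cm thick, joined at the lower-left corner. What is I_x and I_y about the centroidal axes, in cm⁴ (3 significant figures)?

I_x ≈ 347 cm⁴, I_y ≈ 568 cm⁴

Break the section into simple shapes (no overlaps), measuring from the bottom-left corner of the bounding box.
Vertical leg: 1.2 × 11.5, A = 13.8 cm², y = 5.75 cm, Ī = 152.09 cm⁴.
Horizontal leg (remainder): 12.8 × 1.2, A = 15.36 cm², y = 0.6 cm, Ī = 1.8432 cm⁴.
Centroid: ȳ = ΣA·y / ΣA = 3.0372 cm.
Transfer each piece to the centroidal x-axis using Ī + A·d² with d = y − 3.0372:
  vertical leg: d = 2.7128 cm → contributes +253.64 cm⁴
  horizontal leg (remainder): d = -2.4372 cm → contributes +93.084 cm⁴
Total I = 346.73 cm⁴.
For the y-axis: x̄ = 4.2872 cm.
Repeating about the centroidal y-axis gives I_y = 567.56 cm⁴.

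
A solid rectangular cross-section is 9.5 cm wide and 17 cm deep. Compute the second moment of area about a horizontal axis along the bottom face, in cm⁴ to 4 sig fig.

I_base ≈ 1.556 × 10⁴ cm⁴

The section: 9.5 × 17, A = 161.5 cm², y = 8.5 cm, Ī = 3889.46 cm⁴.
Transfer it to the base of the section using Ī + A·d² with d = y − 0:
  the section: d = 8.5 cm → contributes +15557.8 cm⁴
Total I = 15557.8 cm⁴.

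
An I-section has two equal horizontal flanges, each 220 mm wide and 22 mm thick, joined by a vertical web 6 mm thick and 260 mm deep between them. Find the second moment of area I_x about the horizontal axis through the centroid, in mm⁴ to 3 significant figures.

I_x ≈ 2.02 × 10⁸ mm⁴

Break the section into simple shapes (no overlaps), measuring from the bottom-left corner of the bounding box.
Bottom flange: 220 × 22, A = 4 840 mm², y = 11 mm, Ī = 195 213 mm⁴.
Web: 6 × 260, A = 1 560 mm², y = 152 mm, Ī = 8 788 000 mm⁴.
Top flange: 220 × 22, A = 4 840 mm², y = 293 mm, Ī = 195 213 mm⁴.
By symmetry the centroid is at mid-height, ȳ = 152 mm.
Transfer each piece to the horizontal axis through the centroid using Ī + A·d² with d = y − 152:
  bottom flange: d = -141 mm → contributes +96 419 253 mm⁴
  web: d = 0 mm → contributes +8 788 000 mm⁴
  top flange: d = 141 mm → contributes +96 419 253 mm⁴
Total I = 201 626 507 mm⁴.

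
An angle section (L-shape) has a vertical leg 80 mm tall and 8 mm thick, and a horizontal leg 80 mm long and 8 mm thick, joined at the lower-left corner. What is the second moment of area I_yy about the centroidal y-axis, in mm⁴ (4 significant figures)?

Treat the section as a set of non-overlapping primitives; coordinates are from the bounding-box lower-left.
Vertical leg: 8 × 80, A = 640 mm², x = 4 mm, Ī = 3413.33 mm⁴.
Horizontal leg (remainder): 72 × 8, A = 576 mm², x = 44 mm, Ī = 248 832 mm⁴.
Centroid: x̄ = ΣA·x / ΣA = 22.9474 mm.
Transfer each piece to the centroidal y-axis using Ī + A·d² with d = x − 22.9474:
  vertical leg: d = -18.9474 mm → contributes +233 175 mm⁴
  horizontal leg (remainder): d = 21.0526 mm → contributes +504 123 mm⁴
Total I = 737 298 mm⁴.

I_yy ≈ 7.373 × 10⁵ mm⁴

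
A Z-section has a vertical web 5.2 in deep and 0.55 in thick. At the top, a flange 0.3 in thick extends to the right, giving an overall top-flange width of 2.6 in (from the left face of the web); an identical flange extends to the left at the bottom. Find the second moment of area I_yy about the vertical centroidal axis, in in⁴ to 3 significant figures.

I_yy ≈ 2.58 in⁴

Split into non-overlapping primitives; take the origin at the lower-left of the bounding box.
Web: 0.55 × 5.2, A = 2.86 in², x = 2.325 in, Ī = 0.072096 in⁴.
Top flange (beyond web): 2.05 × 0.3, A = 0.615 in², x = 3.625 in, Ī = 0.21538 in⁴.
Bottom flange (beyond web): 2.05 × 0.3, A = 0.615 in², x = 1.025 in, Ī = 0.21538 in⁴.
Centroid: x̄ = ΣA·x / ΣA = 2.325 in.
Transfer each piece to the vertical centroidal axis using Ī + A·d² with d = x − 2.325:
  web: d = 0 in → contributes +0.072096 in⁴
  top flange (beyond web): d = 1.3 in → contributes +1.2547 in⁴
  bottom flange (beyond web): d = -1.3 in → contributes +1.2547 in⁴
Total I = 2.5816 in⁴.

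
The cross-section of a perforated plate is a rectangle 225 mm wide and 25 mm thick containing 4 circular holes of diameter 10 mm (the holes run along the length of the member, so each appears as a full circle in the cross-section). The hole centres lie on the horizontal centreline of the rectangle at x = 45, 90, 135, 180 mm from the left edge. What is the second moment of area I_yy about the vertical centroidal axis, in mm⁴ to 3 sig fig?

Decompose the section into non-overlapping parts with the origin at the bottom-left of its bounding rectangle.
Plate: 225 × 25, A = 5 625 mm², x = 112.5 mm, Ī = 23 730 469 mm⁴.
Hole 1 (subtracted): ⌀10, A = 78.54 mm², x = 45 mm, Ī = 490.87 mm⁴.
Hole 2 (subtracted): ⌀10, A = 78.54 mm², x = 90 mm, Ī = 490.87 mm⁴.
Hole 3 (subtracted): ⌀10, A = 78.54 mm², x = 135 mm, Ī = 490.87 mm⁴.
Hole 4 (subtracted): ⌀10, A = 78.54 mm², x = 180 mm, Ī = 490.87 mm⁴.
By symmetry the centroid is at mid-width, x̄ = 112.5 mm.
Transfer each piece to the vertical centroidal axis using Ī + A·d² with d = x − 112.5:
  plate: d = 0 mm → contributes +23 730 469 mm⁴
  hole 1: d = -67.5 mm → contributes −358 338 mm⁴
  hole 2: d = -22.5 mm → contributes −40 252 mm⁴
  hole 3: d = 22.5 mm → contributes −40 252 mm⁴
  hole 4: d = 67.5 mm → contributes −358 338 mm⁴
Total I = 22 933 290 mm⁴.

I_yy ≈ 2.29 × 10⁷ mm⁴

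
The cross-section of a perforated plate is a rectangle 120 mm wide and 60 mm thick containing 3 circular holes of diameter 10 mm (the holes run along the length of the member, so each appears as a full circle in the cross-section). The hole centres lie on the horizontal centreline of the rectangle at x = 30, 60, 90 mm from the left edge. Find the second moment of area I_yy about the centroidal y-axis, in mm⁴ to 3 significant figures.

I_yy ≈ 8.50 × 10⁶ mm⁴

Decompose the section into non-overlapping parts with the origin at the bottom-left of its bounding rectangle.
Plate: 120 × 60, A = 7 200 mm², x = 60 mm, Ī = 8 640 000 mm⁴.
Hole 1 (subtracted): ⌀10, A = 78.54 mm², x = 30 mm, Ī = 490.87 mm⁴.
Hole 2 (subtracted): ⌀10, A = 78.54 mm², x = 60 mm, Ī = 490.87 mm⁴.
Hole 3 (subtracted): ⌀10, A = 78.54 mm², x = 90 mm, Ī = 490.87 mm⁴.
By symmetry the centroid is at mid-width, x̄ = 60 mm.
Transfer each piece to the centroidal y-axis using Ī + A·d² with d = x − 60:
  plate: d = 0 mm → contributes +8 640 000 mm⁴
  hole 1: d = -30 mm → contributes −71 177 mm⁴
  hole 2: d = 0 mm → contributes −490.87 mm⁴
  hole 3: d = 30 mm → contributes −71 177 mm⁴
Total I = 8 497 156 mm⁴.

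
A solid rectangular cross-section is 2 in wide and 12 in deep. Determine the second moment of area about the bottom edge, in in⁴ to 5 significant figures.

I_base ≈ 1152.0 in⁴

The section: 2 × 12, A = 24 in², y = 6 in, Ī = 288 in⁴.
Transfer it to a horizontal axis along the bottom face using Ī + A·d² with d = y − 0:
  the section: d = 6 in → contributes +1 152 in⁴
Total I = 1 152 in⁴.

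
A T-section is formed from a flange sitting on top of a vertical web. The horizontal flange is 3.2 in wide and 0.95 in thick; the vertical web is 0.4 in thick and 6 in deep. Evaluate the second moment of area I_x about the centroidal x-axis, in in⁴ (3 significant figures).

I_x ≈ 23.6 in⁴

Split into non-overlapping primitives; take the origin at the lower-left of the bounding box.
Flange: 3.2 × 0.95, A = 3.04 in², y = 6.475 in, Ī = 0.22863 in⁴.
Web: 0.4 × 6, A = 2.4 in², y = 3 in, Ī = 7.2 in⁴.
Centroid: ȳ = ΣA·y / ΣA = 4.9419 in.
Transfer each piece to the centroidal x-axis using Ī + A·d² with d = y − 4.9419:
  flange: d = 1.5331 in → contributes +7.3737 in⁴
  web: d = -1.9419 in → contributes +16.25 in⁴
Total I = 23.624 in⁴.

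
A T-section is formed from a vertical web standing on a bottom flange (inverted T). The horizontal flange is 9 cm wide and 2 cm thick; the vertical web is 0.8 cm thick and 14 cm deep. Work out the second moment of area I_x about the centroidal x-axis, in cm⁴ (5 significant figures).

Break the section into simple shapes (no overlaps), measuring from the bottom-left corner of the bounding box.
Flange: 9 × 2, A = 18 cm², y = 1 cm, Ī = 6 cm⁴.
Web: 0.8 × 14, A = 11.2 cm², y = 9 cm, Ī = 182.9333 cm⁴.
Centroid: ȳ = ΣA·y / ΣA = 4.068493 cm.
Transfer each piece to the centroidal x-axis using Ī + A·d² with d = y − 4.068493:
  flange: d = -3.068493 cm → contributes +175.4817 cm⁴
  web: d = 4.931507 cm → contributes +455.3146 cm⁴
Total I = 630.7963 cm⁴.

I_x ≈ 630.80 cm⁴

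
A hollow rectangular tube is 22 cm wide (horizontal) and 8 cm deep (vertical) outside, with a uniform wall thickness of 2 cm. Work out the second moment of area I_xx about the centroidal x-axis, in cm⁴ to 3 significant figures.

I_xx ≈ 843 cm⁴

Treat the section as a set of non-overlapping primitives; coordinates are from the bounding-box lower-left.
Outer rectangle: 22 × 8, A = 176 cm², y = 4 cm, Ī = 938.67 cm⁴.
Inner void (subtracted): 18 × 4, A = 72 cm², y = 4 cm, Ī = 96 cm⁴.
By symmetry the centroid is at mid-height, ȳ = 4 cm.
All pieces are centred on the centroidal x-axis, so I = ΣĪ (holes subtracted) = 842.67 cm⁴.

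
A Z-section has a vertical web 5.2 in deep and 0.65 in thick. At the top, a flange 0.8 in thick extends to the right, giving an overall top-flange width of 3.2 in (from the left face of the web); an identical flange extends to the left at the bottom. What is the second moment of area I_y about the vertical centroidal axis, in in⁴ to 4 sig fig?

Decompose the section into non-overlapping parts with the origin at the bottom-left of its bounding rectangle.
Web: 0.65 × 5.2, A = 3.38 in², x = 2.875 in, Ī = 0.119004 in⁴.
Top flange (beyond web): 2.55 × 0.8, A = 2.04 in², x = 4.475 in, Ī = 1.10543 in⁴.
Bottom flange (beyond web): 2.55 × 0.8, A = 2.04 in², x = 1.275 in, Ī = 1.10543 in⁴.
Centroid: x̄ = ΣA·x / ΣA = 2.875 in.
Transfer each piece to the vertical centroidal axis using Ī + A·d² with d = x − 2.875:
  web: d = 0 in → contributes +0.119004 in⁴
  top flange (beyond web): d = 1.6 in → contributes +6.32783 in⁴
  bottom flange (beyond web): d = -1.6 in → contributes +6.32783 in⁴
Total I = 12.7747 in⁴.

I_y ≈ 12.77 in⁴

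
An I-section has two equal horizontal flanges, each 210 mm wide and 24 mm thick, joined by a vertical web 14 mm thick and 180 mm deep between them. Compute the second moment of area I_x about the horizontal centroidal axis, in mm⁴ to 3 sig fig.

Break the section into simple shapes (no overlaps), measuring from the bottom-left corner of the bounding box.
Bottom flange: 210 × 24, A = 5 040 mm², y = 12 mm, Ī = 241 920 mm⁴.
Web: 14 × 180, A = 2 520 mm², y = 114 mm, Ī = 6 804 000 mm⁴.
Top flange: 210 × 24, A = 5 040 mm², y = 216 mm, Ī = 241 920 mm⁴.
By symmetry the centroid is at mid-height, ȳ = 114 mm.
Transfer each piece to the horizontal centroidal axis using Ī + A·d² with d = y − 114:
  bottom flange: d = -102 mm → contributes +52 678 080 mm⁴
  web: d = 0 mm → contributes +6 804 000 mm⁴
  top flange: d = 102 mm → contributes +52 678 080 mm⁴
Total I = 112 160 160 mm⁴.

I_x ≈ 1.12 × 10⁸ mm⁴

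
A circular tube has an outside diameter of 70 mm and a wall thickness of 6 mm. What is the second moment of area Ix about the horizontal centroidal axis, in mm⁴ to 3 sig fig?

Ix ≈ 6.23 × 10⁵ mm⁴

Split into non-overlapping primitives; take the origin at the lower-left of the bounding box.
Outer circle: ⌀70, A = 3848.5 mm², y = 35 mm, Ī = 1 178 588 mm⁴.
Bore (subtracted): ⌀58, A = 2642.1 mm², y = 35 mm, Ī = 555 497 mm⁴.
By symmetry the centroid is at mid-height, ȳ = 35 mm.
All pieces are centred on the horizontal centroidal axis, so I = ΣĪ (holes subtracted) = 623 091 mm⁴.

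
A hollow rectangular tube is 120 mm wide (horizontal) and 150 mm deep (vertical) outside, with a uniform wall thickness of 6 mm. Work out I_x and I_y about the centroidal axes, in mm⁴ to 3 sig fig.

Split into non-overlapping primitives; take the origin at the lower-left of the bounding box.
Outer rectangle: 120 × 150, A = 18 000 mm², y = 75 mm, Ī = 33 750 000 mm⁴.
Inner void (subtracted): 108 × 138, A = 14 904 mm², y = 75 mm, Ī = 23 652 648 mm⁴.
By symmetry the centroid is at mid-height, ȳ = 75 mm.
All pieces are centred on the centroidal x-axis, so I = ΣĪ (holes subtracted) = 10 097 352 mm⁴.
Repeating about the centroidal y-axis gives I_y = 7 113 312 mm⁴.

I_x ≈ 1.01 × 10⁷ mm⁴, I_y ≈ 7.11 × 10⁶ mm⁴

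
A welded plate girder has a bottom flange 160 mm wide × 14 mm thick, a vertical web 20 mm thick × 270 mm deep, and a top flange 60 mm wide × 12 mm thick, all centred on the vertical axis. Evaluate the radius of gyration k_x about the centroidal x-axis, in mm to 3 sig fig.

k_x ≈ 102 mm

Split into non-overlapping primitives; take the origin at the lower-left of the bounding box.
Bottom plate: 160 × 14, A = 2 240 mm², y = 7 mm, Ī = 36 587 mm⁴.
Web plate: 20 × 270, A = 5 400 mm², y = 149 mm, Ī = 32 805 000 mm⁴.
Top plate: 60 × 12, A = 720 mm², y = 290 mm, Ī = 8 640 mm⁴.
Centroid: ȳ = ΣA·y / ΣA = 123.1 mm.
Transfer each piece to the centroidal x-axis using Ī + A·d² with d = y − 123.1:
  bottom plate: d = -116.1 mm → contributes +30 227 777 mm⁴
  web plate: d = 25.904 mm → contributes +36 428 579 mm⁴
  top plate: d = 166.9 mm → contributes +20 065 714 mm⁴
Total I = 86 722 070 mm⁴.
Radius of gyration: k = √(I/A) = √(86 722 070 / 8 360) = 101.85 mm.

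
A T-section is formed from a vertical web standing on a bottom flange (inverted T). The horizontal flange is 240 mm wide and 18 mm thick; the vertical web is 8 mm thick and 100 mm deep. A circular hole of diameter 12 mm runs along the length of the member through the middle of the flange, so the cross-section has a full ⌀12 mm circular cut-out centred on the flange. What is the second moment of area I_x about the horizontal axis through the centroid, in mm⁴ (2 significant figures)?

I_x ≈ 3.1 × 10⁶ mm⁴

Decompose the section into non-overlapping parts with the origin at the bottom-left of its bounding rectangle.
Flange: 240 × 18, A = 4 320 mm², y = 9 mm, Ī = 116 640 mm⁴.
Web: 8 × 100, A = 800 mm², y = 68 mm, Ī = 666 667 mm⁴.
Hole (subtracted): ⌀12, A = 113.1 mm², y = 9 mm, Ī = 1 018 mm⁴.
Centroid: ȳ = ΣA·y / ΣA = 18.43 mm.
Transfer each piece to the horizontal axis through the centroid using Ī + A·d² with d = y − 18.43:
  flange: d = -9.427 mm → contributes +500 550 mm⁴
  web: d = 49.57 mm → contributes +2 632 654 mm⁴
  hole: d = -9.427 mm → contributes −11 069 mm⁴
Total I = 3 122 135 mm⁴.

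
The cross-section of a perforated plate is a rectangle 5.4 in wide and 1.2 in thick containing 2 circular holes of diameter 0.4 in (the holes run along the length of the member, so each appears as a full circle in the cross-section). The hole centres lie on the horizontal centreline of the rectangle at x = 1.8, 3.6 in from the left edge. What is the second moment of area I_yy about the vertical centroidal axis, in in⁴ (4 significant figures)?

I_yy ≈ 15.54 in⁴

Treat the section as a set of non-overlapping primitives; coordinates are from the bounding-box lower-left.
Plate: 5.4 × 1.2, A = 6.48 in², x = 2.7 in, Ī = 15.7464 in⁴.
Hole 1 (subtracted): ⌀0.4, A = 0.125664 in², x = 1.8 in, Ī = 0.00125664 in⁴.
Hole 2 (subtracted): ⌀0.4, A = 0.125664 in², x = 3.6 in, Ī = 0.00125664 in⁴.
By symmetry the centroid is at mid-width, x̄ = 2.7 in.
Transfer each piece to the vertical centroidal axis using Ī + A·d² with d = x − 2.7:
  plate: d = 0 in → contributes +15.7464 in⁴
  hole 1: d = -0.9 in → contributes −0.103044 in⁴
  hole 2: d = 0.9 in → contributes −0.103044 in⁴
Total I = 15.5403 in⁴.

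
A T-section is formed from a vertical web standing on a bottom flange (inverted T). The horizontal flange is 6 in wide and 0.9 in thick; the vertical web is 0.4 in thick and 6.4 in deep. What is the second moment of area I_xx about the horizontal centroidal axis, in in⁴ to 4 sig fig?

I_xx ≈ 32.24 in⁴

Split into non-overlapping primitives; take the origin at the lower-left of the bounding box.
Flange: 6 × 0.9, A = 5.4 in², y = 0.45 in, Ī = 0.3645 in⁴.
Web: 0.4 × 6.4, A = 2.56 in², y = 4.1 in, Ī = 8.73813 in⁴.
Centroid: ȳ = ΣA·y / ΣA = 1.62387 in.
Transfer each piece to the horizontal centroidal axis using Ī + A·d² with d = y − 1.62387:
  flange: d = -1.17387 in → contributes +7.80553 in⁴
  web: d = 2.47613 in → contributes +24.4341 in⁴
Total I = 32.2396 in⁴.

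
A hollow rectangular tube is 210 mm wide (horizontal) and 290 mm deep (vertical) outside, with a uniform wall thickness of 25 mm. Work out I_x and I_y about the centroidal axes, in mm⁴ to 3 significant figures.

I_x ≈ 2.42 × 10⁸ mm⁴, I_y ≈ 1.42 × 10⁸ mm⁴

Treat the section as a set of non-overlapping primitives; coordinates are from the bounding-box lower-left.
Outer rectangle: 210 × 290, A = 60 900 mm², y = 145 mm, Ī = 426 807 500 mm⁴.
Inner void (subtracted): 160 × 240, A = 38 400 mm², y = 145 mm, Ī = 184 320 000 mm⁴.
By symmetry the centroid is at mid-height, ȳ = 145 mm.
All pieces are centred on the centroidal x-axis, so I = ΣĪ (holes subtracted) = 242 487 500 mm⁴.
Repeating about the centroidal y-axis gives I_y = 141 887 500 mm⁴.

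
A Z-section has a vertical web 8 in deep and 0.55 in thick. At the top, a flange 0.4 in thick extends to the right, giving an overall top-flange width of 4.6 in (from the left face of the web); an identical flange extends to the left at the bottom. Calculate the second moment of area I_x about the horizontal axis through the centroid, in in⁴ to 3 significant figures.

I_x ≈ 70.3 in⁴

Decompose the section into non-overlapping parts with the origin at the bottom-left of its bounding rectangle.
Web: 0.55 × 8, A = 4.4 in², y = 4 in, Ī = 23.467 in⁴.
Top flange (beyond web): 4.05 × 0.4, A = 1.62 in², y = 7.8 in, Ī = 0.0216 in⁴.
Bottom flange (beyond web): 4.05 × 0.4, A = 1.62 in², y = 0.2 in, Ī = 0.0216 in⁴.
Centroid: ȳ = ΣA·y / ΣA = 4 in.
Transfer each piece to the horizontal axis through the centroid using Ī + A·d² with d = y − 4:
  web: d = 0 in → contributes +23.467 in⁴
  top flange (beyond web): d = 3.8 in → contributes +23.414 in⁴
  bottom flange (beyond web): d = -3.8 in → contributes +23.414 in⁴
Total I = 70.295 in⁴.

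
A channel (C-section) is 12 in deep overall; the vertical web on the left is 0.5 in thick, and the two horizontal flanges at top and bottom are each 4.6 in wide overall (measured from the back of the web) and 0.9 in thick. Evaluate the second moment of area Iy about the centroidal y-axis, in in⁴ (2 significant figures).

Decompose the section into non-overlapping parts with the origin at the bottom-left of its bounding rectangle.
Web: 0.5 × 12, A = 6 in², x = 0.25 in, Ī = 0.125 in⁴.
Top flange (beyond web): 4.1 × 0.9, A = 3.69 in², x = 2.55 in, Ī = 5.169 in⁴.
Bottom flange (beyond web): 4.1 × 0.9, A = 3.69 in², x = 2.55 in, Ī = 5.169 in⁴.
Centroid: x̄ = ΣA·x / ΣA = 1.519 in.
Transfer each piece to the centroidal y-axis using Ī + A·d² with d = x − 1.519:
  web: d = -1.269 in → contributes +9.781 in⁴
  top flange (beyond web): d = 1.031 in → contributes +9.094 in⁴
  bottom flange (beyond web): d = 1.031 in → contributes +9.094 in⁴
Total I = 27.97 in⁴.

Iy ≈ 28 in⁴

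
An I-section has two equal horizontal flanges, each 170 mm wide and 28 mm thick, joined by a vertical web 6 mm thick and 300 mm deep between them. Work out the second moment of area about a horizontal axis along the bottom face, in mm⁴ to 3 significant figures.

I_base ≈ 6.29 × 10⁸ mm⁴

Treat the section as a set of non-overlapping primitives; coordinates are from the bounding-box lower-left.
Bottom flange: 170 × 28, A = 4 760 mm², y = 14 mm, Ī = 310 987 mm⁴.
Web: 6 × 300, A = 1 800 mm², y = 178 mm, Ī = 13 500 000 mm⁴.
Top flange: 170 × 28, A = 4 760 mm², y = 342 mm, Ī = 310 987 mm⁴.
Transfer each piece to the base of the section using Ī + A·d² with d = y − 0:
  bottom flange: d = 14 mm → contributes +1 243 947 mm⁴
  web: d = 178 mm → contributes +70 531 200 mm⁴
  top flange: d = 342 mm → contributes +557 059 627 mm⁴
Total I = 628 834 773 mm⁴.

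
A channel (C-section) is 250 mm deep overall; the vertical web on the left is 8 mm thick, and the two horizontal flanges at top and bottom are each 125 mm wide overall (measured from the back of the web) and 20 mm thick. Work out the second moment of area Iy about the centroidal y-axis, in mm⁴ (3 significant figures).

Split into non-overlapping primitives; take the origin at the lower-left of the bounding box.
Web: 8 × 250, A = 2 000 mm², x = 4 mm, Ī = 10 667 mm⁴.
Top flange (beyond web): 117 × 20, A = 2 340 mm², x = 66.5 mm, Ī = 2 669 355 mm⁴.
Bottom flange (beyond web): 117 × 20, A = 2 340 mm², x = 66.5 mm, Ī = 2 669 355 mm⁴.
Centroid: x̄ = ΣA·x / ΣA = 47.787 mm.
Transfer each piece to the centroidal y-axis using Ī + A·d² with d = x − 47.787:
  web: d = -43.787 mm → contributes +3 845 344 mm⁴
  top flange (beyond web): d = 18.713 mm → contributes +3 488 730 mm⁴
  bottom flange (beyond web): d = 18.713 mm → contributes +3 488 730 mm⁴
Total I = 10 822 805 mm⁴.

Iy ≈ 1.08 × 10⁷ mm⁴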